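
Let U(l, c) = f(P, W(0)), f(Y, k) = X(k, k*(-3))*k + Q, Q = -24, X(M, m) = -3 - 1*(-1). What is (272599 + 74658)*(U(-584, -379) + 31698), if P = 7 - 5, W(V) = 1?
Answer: 10998323704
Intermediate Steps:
P = 2
X(M, m) = -2 (X(M, m) = -3 + 1 = -2)
f(Y, k) = -24 - 2*k (f(Y, k) = -2*k - 24 = -24 - 2*k)
U(l, c) = -26 (U(l, c) = -24 - 2*1 = -24 - 2 = -26)
(272599 + 74658)*(U(-584, -379) + 31698) = (272599 + 74658)*(-26 + 31698) = 347257*31672 = 10998323704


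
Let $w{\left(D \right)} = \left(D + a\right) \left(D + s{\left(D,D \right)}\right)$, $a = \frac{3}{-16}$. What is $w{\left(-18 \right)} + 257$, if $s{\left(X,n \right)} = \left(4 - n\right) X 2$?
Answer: $\frac{119911}{8} \approx 14989.0$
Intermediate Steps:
$a = - \frac{3}{16}$ ($a = 3 \left(- \frac{1}{16}\right) = - \frac{3}{16} \approx -0.1875$)
$s{\left(X,n \right)} = 2 X \left(4 - n\right)$ ($s{\left(X,n \right)} = X \left(4 - n\right) 2 = 2 X \left(4 - n\right)$)
$w{\left(D \right)} = \left(- \frac{3}{16} + D\right) \left(D + 2 D \left(4 - D\right)\right)$ ($w{\left(D \right)} = \left(D - \frac{3}{16}\right) \left(D + 2 D \left(4 - D\right)\right) = \left(- \frac{3}{16} + D\right) \left(D + 2 D \left(4 - D\right)\right)$)
$w{\left(-18 \right)} + 257 = \frac{1}{16} \left(-18\right) \left(-27 - 32 \left(-18\right)^{2} + 150 \left(-18\right)\right) + 257 = \frac{1}{16} \left(-18\right) \left(-27 - 10368 - 2700\right) + 257 = \frac{1}{16} \left(-18\right) \left(-13095\right) + 257 = \frac{117855}{8} + 257 = \frac{119911}{8}$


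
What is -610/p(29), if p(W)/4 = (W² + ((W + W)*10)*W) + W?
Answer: -1/116 ≈ -0.0086207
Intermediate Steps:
p(W) = 4*W + 84*W² (p(W) = 4*((W² + ((W + W)*10)*W) + W) = 4*((W² + ((2*W)*10)*W) + W) = 4*((W² + (20*W)*W) + W) = 4*((W² + 20*W²) + W) = 4*(21*W² + W) = 4*(W + 21*W²) = 4*W + 84*W²)
-610/p(29) = -610*1/(116*(1 + 21*29)) = -610*1/(116*(1 + 609)) = -610/(4*29*610) = -610/70760 = -610*1/70760 = -1/116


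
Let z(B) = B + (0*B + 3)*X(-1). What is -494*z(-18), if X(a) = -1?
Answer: 10374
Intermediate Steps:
z(B) = -3 + B (z(B) = B + (0*B + 3)*(-1) = B + (0 + 3)*(-1) = B + 3*(-1) = B - 3 = -3 + B)
-494*z(-18) = -494*(-3 - 18) = -494*(-21) = 10374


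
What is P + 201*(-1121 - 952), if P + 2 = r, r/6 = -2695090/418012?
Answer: -43547830160/104503 ≈ -4.1671e+5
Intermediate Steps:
r = -4042635/104503 (r = 6*(-2695090/418012) = 6*(-2695090*1/418012) = 6*(-1347545/209006) = -4042635/104503 ≈ -38.684)
P = -4251641/104503 (P = -2 - 4042635/104503 = -4251641/104503 ≈ -40.684)
P + 201*(-1121 - 952) = -4251641/104503 + 201*(-1121 - 952) = -4251641/104503 + 201*(-2073) = -4251641/104503 - 416673 = -43547830160/104503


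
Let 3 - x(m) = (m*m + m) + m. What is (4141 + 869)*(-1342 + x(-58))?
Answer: -22980870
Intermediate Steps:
x(m) = 3 - m² - 2*m (x(m) = 3 - ((m*m + m) + m) = 3 - ((m² + m) + m) = 3 - ((m + m²) + m) = 3 - (m² + 2*m) = 3 + (-m² - 2*m) = 3 - m² - 2*m)
(4141 + 869)*(-1342 + x(-58)) = (4141 + 869)*(-1342 + (3 - 1*(-58)² - 2*(-58))) = 5010*(-1342 + (3 - 1*3364 + 116)) = 5010*(-1342 + (3 - 3364 + 116)) = 5010*(-1342 - 3245) = 5010*(-4587) = -22980870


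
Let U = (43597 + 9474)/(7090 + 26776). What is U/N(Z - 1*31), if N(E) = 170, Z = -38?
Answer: 53071/5757220 ≈ 0.0092182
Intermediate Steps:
U = 53071/33866 ≈ 1.5671
U/N(Z - 1*31) = (53071/33866)/170 = (53071/33866)*(1/170) = 53071/5757220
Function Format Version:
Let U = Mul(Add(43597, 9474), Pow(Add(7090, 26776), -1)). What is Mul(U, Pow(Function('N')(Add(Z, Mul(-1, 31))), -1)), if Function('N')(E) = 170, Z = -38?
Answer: Rational(53071, 5757220) ≈ 0.0092182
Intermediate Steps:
U = Rational(53071, 33866) (U = Mul(53071, Pow(33866, -1)) = Mul(53071, Rational(1, 33866)) = Rational(53071, 33866) ≈ 1.5671)
Mul(U, Pow(Function('N')(Add(Z, Mul(-1, 31))), -1)) = Mul(Rational(53071, 33866), Pow(170, -1)) = Mul(Rational(53071, 33866), Rational(1, 170)) = Rational(53071, 5757220)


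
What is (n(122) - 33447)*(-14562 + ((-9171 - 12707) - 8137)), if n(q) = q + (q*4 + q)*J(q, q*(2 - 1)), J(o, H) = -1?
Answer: 1512720495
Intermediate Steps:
n(q) = -4*q (n(q) = q + (q*4 + q)*(-1) = q + (4*q + q)*(-1) = q + (5*q)*(-1) = q - 5*q = -4*q)
(n(122) - 33447)*(-14562 + ((-9171 - 12707) - 8137)) = (-4*122 - 33447)*(-14562 + ((-9171 - 12707) - 8137)) = (-488 - 33447)*(-14562 + (-21878 - 8137)) = -33935*(-14562 - 30015) = -33935*(-44577) = 1512720495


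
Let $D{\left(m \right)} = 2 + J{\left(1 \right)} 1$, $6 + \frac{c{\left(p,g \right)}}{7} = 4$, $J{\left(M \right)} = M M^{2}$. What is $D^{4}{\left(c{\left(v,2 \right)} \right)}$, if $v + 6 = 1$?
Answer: $81$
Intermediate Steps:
$J{\left(M \right)} = M^{3}$
$v = -5$ ($v = -6 + 1 = -5$)
$c{\left(p,g \right)} = -14$ ($c{\left(p,g \right)} = -42 + 7 \cdot 4 = -42 + 28 = -14$)
$D{\left(m \right)} = 3$ ($D{\left(m \right)} = 2 + 1^{3} \cdot 1 = 2 + 1 \cdot 1 = 2 + 1 = 3$)
$D^{4}{\left(c{\left(v,2 \right)} \right)} = 3^{4} = 81$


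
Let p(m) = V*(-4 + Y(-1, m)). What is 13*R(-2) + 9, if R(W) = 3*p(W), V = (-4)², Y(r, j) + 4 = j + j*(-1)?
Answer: -4983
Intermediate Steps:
Y(r, j) = -4 (Y(r, j) = -4 + (j + j*(-1)) = -4 + (j - j) = -4 + 0 = -4)
V = 16
p(m) = -128 (p(m) = 16*(-4 - 4) = 16*(-8) = -128)
R(W) = -384 (R(W) = 3*(-128) = -384)
13*R(-2) + 9 = 13*(-384) + 9 = -4992 + 9 = -4983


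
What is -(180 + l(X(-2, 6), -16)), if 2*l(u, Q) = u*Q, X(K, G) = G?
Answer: -132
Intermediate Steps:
l(u, Q) = Q*u/2 (l(u, Q) = (u*Q)/2 = (Q*u)/2 = Q*u/2)
-(180 + l(X(-2, 6), -16)) = -(180 + (½)*(-16)*6) = -(180 - 48) = -1*132 = -132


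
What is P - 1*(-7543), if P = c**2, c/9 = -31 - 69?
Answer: 817543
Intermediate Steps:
c = -900 (c = 9*(-31 - 69) = 9*(-100) = -900)
P = 810000 (P = (-900)**2 = 810000)
P - 1*(-7543) = 810000 - 1*(-7543) = 810000 + 7543 = 817543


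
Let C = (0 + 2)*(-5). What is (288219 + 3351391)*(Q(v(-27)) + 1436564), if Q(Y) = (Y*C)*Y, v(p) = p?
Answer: 5201999943140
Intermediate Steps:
C = -10 (C = 2*(-5) = -10)
Q(Y) = -10*Y**2 (Q(Y) = (Y*(-10))*Y = (-10*Y)*Y = -10*Y**2)
(288219 + 3351391)*(Q(v(-27)) + 1436564) = (288219 + 3351391)*(-10*(-27)**2 + 1436564) = 3639610*(-10*729 + 1436564) = 3639610*(-7290 + 1436564) = 3639610*1429274 = 5201999943140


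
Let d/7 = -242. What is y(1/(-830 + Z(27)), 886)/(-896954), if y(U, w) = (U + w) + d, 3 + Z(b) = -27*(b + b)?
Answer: 1851129/2054921614 ≈ 0.00090083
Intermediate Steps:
d = -1694 (d = 7*(-242) = -1694)
Z(b) = -3 - 54*b (Z(b) = -3 - 27*(b + b) = -3 - 54*b)
y(U, w) = -1694 + U + w (y(U, w) = (U + w) - 1694 = -1694 + U + w)
y(1/(-830 + Z(27)), 886)/(-896954) = (-1694 + 1/(-830 + (-3 - 54*27)) + 886)/(-896954) = (-1694 + 1/(-830 + (-3 - 1458)) + 886)*(-1/896954) = (-1694 + 1/(-830 - 1461) + 886)*(-1/896954) = (-1694 + 1/(-2291) + 886)*(-1/896954) = (-1694 - 1/2291 + 886)*(-1/896954) = -1851129/2291*(-1/896954) = 1851129/2054921614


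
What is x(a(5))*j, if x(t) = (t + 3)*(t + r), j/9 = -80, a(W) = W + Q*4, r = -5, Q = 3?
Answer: -172800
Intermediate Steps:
a(W) = 12 + W (a(W) = W + 3*4 = W + 12 = 12 + W)
j = -720 (j = 9*(-80) = -720)
x(t) = (-5 + t)*(3 + t) (x(t) = (t + 3)*(t - 5) = (3 + t)*(-5 + t) = (-5 + t)*(3 + t))
x(a(5))*j = (-15 + (12 + 5)² - 2*(12 + 5))*(-720) = (-15 + 17² - 2*17)*(-720) = (-15 + 289 - 34)*(-720) = 240*(-720) = -172800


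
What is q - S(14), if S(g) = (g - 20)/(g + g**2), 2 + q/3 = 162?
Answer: 16801/35 ≈ 480.03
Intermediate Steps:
q = 480 (q = -6 + 3*162 = -6 + 486 = 480)
S(g) = (-20 + g)/(g + g**2)
q - S(14) = 480 - (-20 + 14)/(14*(1 + 14)) = 480 - (-6)/(14*15) = 480 - 1*(-1/35) = 480 + 1/35 = 16801/35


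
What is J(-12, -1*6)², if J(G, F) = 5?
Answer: 25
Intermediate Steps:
J(-12, -1*6)² = 5² = 25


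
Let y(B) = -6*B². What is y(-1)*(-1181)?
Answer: 7086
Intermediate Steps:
y(-1)*(-1181) = -6*(-1)²*(-1181) = -6*1*(-1181) = -6*(-1181) = 7086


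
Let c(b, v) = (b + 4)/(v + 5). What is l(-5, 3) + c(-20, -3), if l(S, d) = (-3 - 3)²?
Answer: 28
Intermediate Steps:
l(S, d) = 36 (l(S, d) = (-6)² = 36)
c(b, v) = (4 + b)/(5 + v)
l(-5, 3) + c(-20, -3) = 36 + (4 - 20)/(5 - 3) = 36 - 16/2 = 36 + (½)*(-16) = 36 - 8 = 28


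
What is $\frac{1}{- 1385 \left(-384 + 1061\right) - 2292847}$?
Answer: $- \frac{1}{3230492} \approx -3.0955 \cdot 10^{-7}$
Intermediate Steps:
$\frac{1}{- 1385 \left(-384 + 1061\right) - 2292847} = \frac{1}{\left(-1385\right) 677 - 2292847} = \frac{1}{-937645 - 2292847} = \frac{1}{-3230492} = - \frac{1}{3230492}$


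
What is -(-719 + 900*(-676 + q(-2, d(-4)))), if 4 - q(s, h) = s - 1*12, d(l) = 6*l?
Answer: 592919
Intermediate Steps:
q(s, h) = 16 - s (q(s, h) = 4 - (s - 1*12) = 4 - (s - 12) = 4 - (-12 + s) = 4 + (12 - s) = 16 - s)
-(-719 + 900*(-676 + q(-2, d(-4)))) = -(-719 + 900*(-676 + (16 - 1*(-2)))) = -(-719 + 900*(-676 + (16 + 2))) = -(-719 + 900*(-676 + 18)) = -(-719 + 900*(-658)) = -(-719 - 592200) = -1*(-592919) = 592919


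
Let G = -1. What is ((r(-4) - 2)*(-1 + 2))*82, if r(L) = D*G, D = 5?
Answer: -574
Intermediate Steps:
r(L) = -5 (r(L) = 5*(-1) = -5)
((r(-4) - 2)*(-1 + 2))*82 = ((-5 - 2)*(-1 + 2))*82 = -7*1*82 = -7*82 = -574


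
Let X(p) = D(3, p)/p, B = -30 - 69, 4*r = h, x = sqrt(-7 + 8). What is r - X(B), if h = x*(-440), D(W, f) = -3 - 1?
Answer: -10894/99 ≈ -110.04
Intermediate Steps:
D(W, f) = -4
x = 1 (x = sqrt(1) = 1)
h = -440 (h = 1*(-440) = -440)
r = -110 (r = (1/4)*(-440) = -110)
B = -99
X(p) = -4/p
r - X(B) = -110 - (-4)/(-99) = -110 - (-4)*(-1)/99 = -110 - 1*4/99 = -110 - 4/99 = -10894/99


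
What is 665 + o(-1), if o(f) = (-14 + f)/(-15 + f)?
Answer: 10655/16 ≈ 665.94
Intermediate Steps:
o(f) = (-14 + f)/(-15 + f)
665 + o(-1) = 665 + (-14 - 1)/(-15 - 1) = 665 - 15/(-16) = 665 - 1/16*(-15) = 665 + 15/16 = 10655/16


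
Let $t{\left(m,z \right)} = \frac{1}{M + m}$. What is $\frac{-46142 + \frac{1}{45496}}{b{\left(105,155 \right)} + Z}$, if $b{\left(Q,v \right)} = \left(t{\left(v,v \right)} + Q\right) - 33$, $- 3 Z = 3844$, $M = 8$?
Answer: $\frac{1026546174759}{26904560056} \approx 38.155$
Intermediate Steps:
$t{\left(m,z \right)} = \frac{1}{8 + m}$
$Z = - \frac{3844}{3}$ ($Z = \left(- \frac{1}{3}\right) 3844 = - \frac{3844}{3} \approx -1281.3$)
$b{\left(Q,v \right)} = -33 + Q + \frac{1}{8 + v}$ ($b{\left(Q,v \right)} = \left(\frac{1}{8 + v} + Q\right) - 33 = \left(Q + \frac{1}{8 + v}\right) - 33 = -33 + Q + \frac{1}{8 + v}$)
$\frac{-46142 + \frac{1}{45496}}{b{\left(105,155 \right)} + Z} = \frac{-46142 + \frac{1}{45496}}{\frac{1 + \left(-33 + 105\right) \left(8 + 155\right)}{8 + 155} - \frac{3844}{3}} = \frac{-46142 + \frac{1}{45496}}{\frac{1 + 72 \cdot 163}{163} - \frac{3844}{3}} = - \frac{2099276431}{45496 \left(\frac{1 + 11736}{163} - \frac{3844}{3}\right)} = - \frac{2099276431}{45496 \left(\frac{1}{163} \cdot 11737 - \frac{3844}{3}\right)} = - \frac{2099276431}{45496 \left(\frac{11737}{163} - \frac{3844}{3}\right)} = - \frac{2099276431}{45496 \left(- \frac{591361}{489}\right)} = \left(- \frac{2099276431}{45496}\right) \left(- \frac{489}{591361}\right) = \frac{1026546174759}{26904560056}$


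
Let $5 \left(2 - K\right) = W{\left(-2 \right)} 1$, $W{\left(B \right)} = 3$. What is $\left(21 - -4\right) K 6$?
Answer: $210$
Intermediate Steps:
$K = \frac{7}{5}$ ($K = 2 - \frac{3 \cdot 1}{5} = 2 - \frac{3}{5} = \frac{7}{5} \approx 1.4$)
$\left(21 - -4\right) K 6 = \left(21 - -4\right) \frac{7}{5} \cdot 6 = \left(21 + 4\right) \frac{7}{5} \cdot 6 = 25 \cdot \frac{7}{5} \cdot 6 = 35 \cdot 6 = 210$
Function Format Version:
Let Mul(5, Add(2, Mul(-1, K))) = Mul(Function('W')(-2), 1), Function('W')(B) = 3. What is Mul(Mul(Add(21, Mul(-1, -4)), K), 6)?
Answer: 210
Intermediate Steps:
K = Rational(7, 5) (K = Add(2, Mul(Rational(-1, 5), Mul(3, 1))) = Add(2, Mul(Rational(-1, 5), 3)) = Add(2, Rational(-3, 5)) = Rational(7, 5) ≈ 1.4000)
Mul(Mul(Add(21, Mul(-1, -4)), K), 6) = Mul(Mul(Add(21, Mul(-1, -4)), Rational(7, 5)), 6) = Mul(Mul(Add(21, 4), Rational(7, 5)), 6) = Mul(Mul(25, Rational(7, 5)), 6) = Mul(35, 6) = 210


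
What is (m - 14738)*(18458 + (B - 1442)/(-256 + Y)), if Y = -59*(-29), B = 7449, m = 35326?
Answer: 553043029436/1455 ≈ 3.8010e+8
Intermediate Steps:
Y = 1711
(m - 14738)*(18458 + (B - 1442)/(-256 + Y)) = (35326 - 14738)*(18458 + (7449 - 1442)/(-256 + 1711)) = 20588*(18458 + 6007/1455) = 20588*(26862397/1455) = 553043029436/1455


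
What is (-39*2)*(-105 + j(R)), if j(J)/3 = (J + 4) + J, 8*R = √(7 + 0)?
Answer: 7254 - 117*√7/2 ≈ 7099.2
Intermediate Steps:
R = √7/8 (R = √(7 + 0)/8 = √7/8 ≈ 0.33072)
j(J) = 12 + 6*J (j(J) = 3*((J + 4) + J) = 3*((4 + J) + J) = 3*(4 + 2*J) = 12 + 6*J)
(-39*2)*(-105 + j(R)) = (-39*2)*(-105 + (12 + 6*(√7/8))) = -78*(-105 + (12 + 3*√7/4)) = -78*(-93 + 3*√7/4) = 7254 - 117*√7/2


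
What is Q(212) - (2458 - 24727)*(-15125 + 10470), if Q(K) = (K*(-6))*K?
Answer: -103931859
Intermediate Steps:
Q(K) = -6*K**2 (Q(K) = (-6*K)*K = -6*K**2)
Q(212) - (2458 - 24727)*(-15125 + 10470) = -6*212**2 - (2458 - 24727)*(-15125 + 10470) = -6*44944 - (-22269)*(-4655) = -269664 - 1*103662195 = -269664 - 103662195 = -103931859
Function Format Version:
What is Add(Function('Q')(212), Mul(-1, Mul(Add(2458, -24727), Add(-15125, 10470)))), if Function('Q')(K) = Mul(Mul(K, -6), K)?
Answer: -103931859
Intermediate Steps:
Function('Q')(K) = Mul(-6, Pow(K, 2)) (Function('Q')(K) = Mul(Mul(-6, K), K) = Mul(-6, Pow(K, 2)))
Add(Function('Q')(212), Mul(-1, Mul(Add(2458, -24727), Add(-15125, 10470)))) = Add(Mul(-6, Pow(212, 2)), Mul(-1, Mul(Add(2458, -24727), Add(-15125, 10470)))) = Add(Mul(-6, 44944), Mul(-1, Mul(-22269, -4655))) = Add(-269664, Mul(-1, 103662195)) = Add(-269664, -103662195) = -103931859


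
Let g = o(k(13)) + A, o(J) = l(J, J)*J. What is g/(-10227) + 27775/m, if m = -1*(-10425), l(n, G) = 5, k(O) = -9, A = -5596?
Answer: 4571498/1421553 ≈ 3.2158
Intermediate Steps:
o(J) = 5*J
m = 10425
g = -5641 (g = 5*(-9) - 5596 = -45 - 5596 = -5641)
g/(-10227) + 27775/m = -5641/(-10227) + 27775/10425 = -5641*(-1/10227) + 27775*(1/10425) = 5641/10227 + 1111/417 = 4571498/1421553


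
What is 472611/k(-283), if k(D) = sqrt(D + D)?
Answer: -472611*I*sqrt(566)/566 ≈ -19865.0*I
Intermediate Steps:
k(D) = sqrt(2)*sqrt(D) (k(D) = sqrt(2*D) = sqrt(2)*sqrt(D))
472611/k(-283) = 472611/((sqrt(2)*sqrt(-283))) = 472611/((sqrt(2)*(I*sqrt(283)))) = 472611/((I*sqrt(566))) = 472611*(-I*sqrt(566)/566) = -472611*I*sqrt(566)/566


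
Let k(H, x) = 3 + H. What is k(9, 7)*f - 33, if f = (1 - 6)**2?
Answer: 267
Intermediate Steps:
f = 25 (f = (-5)**2 = 25)
k(9, 7)*f - 33 = (3 + 9)*25 - 33 = 12*25 - 33 = 300 - 33 = 267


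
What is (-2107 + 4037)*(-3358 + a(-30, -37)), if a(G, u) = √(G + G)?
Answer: -6480940 + 3860*I*√15 ≈ -6.4809e+6 + 14950.0*I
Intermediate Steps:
a(G, u) = √2*√G (a(G, u) = √(2*G) = √2*√G)
(-2107 + 4037)*(-3358 + a(-30, -37)) = (-2107 + 4037)*(-3358 + √2*√(-30)) = 1930*(-3358 + √2*(I*√30)) = 1930*(-3358 + 2*I*√15) = -6480940 + 3860*I*√15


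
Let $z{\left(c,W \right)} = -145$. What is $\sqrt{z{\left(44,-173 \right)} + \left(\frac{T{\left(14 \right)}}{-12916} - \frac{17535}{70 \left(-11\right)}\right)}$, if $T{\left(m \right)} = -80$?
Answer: $\frac{i \sqrt{616776139958}}{71038} \approx 11.055 i$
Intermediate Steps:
$\sqrt{z{\left(44,-173 \right)} + \left(\frac{T{\left(14 \right)}}{-12916} - \frac{17535}{70 \left(-11\right)}\right)} = \sqrt{-145 - \left(- \frac{501}{22} - \frac{20}{3229}\right)} = \sqrt{-145 - \left(- \frac{20}{3229} + \frac{17535}{-770}\right)} = \sqrt{-145 + \left(\frac{20}{3229} - - \frac{501}{22}\right)} = \sqrt{-145 + \left(\frac{20}{3229} + \frac{501}{22}\right)} = \sqrt{-145 + \frac{1618169}{71038}} = \sqrt{- \frac{8682341}{71038}} = \frac{i \sqrt{616776139958}}{71038}$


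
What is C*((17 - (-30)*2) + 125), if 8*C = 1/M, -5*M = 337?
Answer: -505/1348 ≈ -0.37463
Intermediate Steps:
M = -337/5 (M = -1/5*337 = -337/5 ≈ -67.400)
C = -5/2696 (C = 1/(8*(-337/5)) = (1/8)*(-5/337) = -5/2696 ≈ -0.0018546)
C*((17 - (-30)*2) + 125) = -5*((17 - (-30)*2) + 125)/2696 = -5*((17 - 1*(-60)) + 125)/2696 = -5*((17 + 60) + 125)/2696 = -5*(77 + 125)/2696 = -5/2696*202 = -505/1348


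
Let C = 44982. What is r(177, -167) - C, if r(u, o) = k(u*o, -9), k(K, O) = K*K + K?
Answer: 873659940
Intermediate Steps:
k(K, O) = K + K² (k(K, O) = K² + K = K + K²)
r(u, o) = o*u*(1 + o*u) (r(u, o) = (u*o)*(1 + u*o) = (o*u)*(1 + o*u) = o*u*(1 + o*u))
r(177, -167) - C = -167*177*(1 - 167*177) - 1*44982 = -167*177*(1 - 29559) - 44982 = -167*177*(-29558) - 44982 = 873704922 - 44982 = 873659940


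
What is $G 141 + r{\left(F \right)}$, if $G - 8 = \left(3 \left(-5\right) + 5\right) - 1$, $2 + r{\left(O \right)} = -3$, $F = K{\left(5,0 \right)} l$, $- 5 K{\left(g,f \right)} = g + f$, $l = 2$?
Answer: $-428$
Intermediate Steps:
$K{\left(g,f \right)} = - \frac{f}{5} - \frac{g}{5}$ ($K{\left(g,f \right)} = - \frac{g + f}{5} = - \frac{f + g}{5} = - \frac{f}{5} - \frac{g}{5}$)
$F = -2$ ($F = \left(\left(- \frac{1}{5}\right) 0 - 1\right) 2 = \left(0 - 1\right) 2 = \left(-1\right) 2 = -2$)
$r{\left(O \right)} = -5$ ($r{\left(O \right)} = -2 - 3 = -5$)
$G = -3$ ($G = 8 + \left(\left(3 \left(-5\right) + 5\right) - 1\right) = 8 + \left(\left(-15 + 5\right) - 1\right) = 8 - 11 = -3$)
$G 141 + r{\left(F \right)} = \left(-3\right) 141 - 5 = -423 - 5 = -428$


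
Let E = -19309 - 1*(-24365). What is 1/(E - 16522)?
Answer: -1/11466 ≈ -8.7214e-5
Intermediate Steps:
E = 5056 (E = -19309 + 24365 = 5056)
1/(E - 16522) = 1/(5056 - 16522) = 1/(-11466) = -1/11466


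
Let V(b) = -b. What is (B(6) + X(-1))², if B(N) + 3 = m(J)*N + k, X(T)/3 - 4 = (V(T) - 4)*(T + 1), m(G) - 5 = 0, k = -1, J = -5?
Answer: 1444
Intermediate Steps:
m(G) = 5 (m(G) = 5 + 0 = 5)
X(T) = 12 + 3*(1 + T)*(-4 - T) (X(T) = 12 + 3*((-T - 4)*(T + 1)) = 12 + 3*((-4 - T)*(1 + T)) = 12 + 3*((1 + T)*(-4 - T)) = 12 + 3*(1 + T)*(-4 - T))
B(N) = -4 + 5*N (B(N) = -3 + (5*N - 1) = -3 + (-1 + 5*N) = -4 + 5*N)
(B(6) + X(-1))² = ((-4 + 5*6) + 3*(-1)*(-5 - 1*(-1)))² = ((-4 + 30) + 3*(-1)*(-5 + 1))² = (26 + 3*(-1)*(-4))² = (26 + 12)² = 38² = 1444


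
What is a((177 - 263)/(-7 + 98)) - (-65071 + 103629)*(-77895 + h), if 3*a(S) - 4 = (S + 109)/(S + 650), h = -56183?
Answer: 916043573662697/177192 ≈ 5.1698e+9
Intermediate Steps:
a(S) = 4/3 + (109 + S)/(3*(650 + S)) (a(S) = 4/3 + ((S + 109)/(S + 650))/3 = 4/3 + ((109 + S)/(650 + S))/3 = 4/3 + (109 + S)/(3*(650 + S)))
a((177 - 263)/(-7 + 98)) - (-65071 + 103629)*(-77895 + h) = (2709 + 5*((177 - 263)/(-7 + 98)))/(3*(650 + (177 - 263)/(-7 + 98))) - (-65071 + 103629)*(-77895 - 56183) = (2709 + 5*(-86/91))/(3*(650 - 86/91)) - 38558*(-134078) = (2709 + 5*(-86*1/91))/(3*(650 - 86*1/91)) - 1*(-5169779524) = (2709 + 5*(-86/91))/(3*(650 - 86/91)) + 5169779524 = (2709 - 430/91)/(3*(59064/91)) + 5169779524 = (⅓)*(91/59064)*(246089/91) + 5169779524 = 246089/177192 + 5169779524 = 916043573662697/177192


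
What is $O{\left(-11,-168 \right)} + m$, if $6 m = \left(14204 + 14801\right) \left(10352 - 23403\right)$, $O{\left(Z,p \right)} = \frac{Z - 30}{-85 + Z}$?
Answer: $- \frac{6056708039}{96} \approx -6.3091 \cdot 10^{7}$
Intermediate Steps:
$O{\left(Z,p \right)} = \frac{-30 + Z}{-85 + Z}$
$m = - \frac{378544255}{6}$ ($m = \frac{\left(14204 + 14801\right) \left(10352 - 23403\right)}{6} = \frac{29005 \left(-13051\right)}{6} = \frac{1}{6} \left(-378544255\right) = - \frac{378544255}{6} \approx -6.3091 \cdot 10^{7}$)
$O{\left(-11,-168 \right)} + m = \frac{-30 - 11}{-85 - 11} - \frac{378544255}{6} = \frac{1}{-96} \left(-41\right) - \frac{378544255}{6} = \left(- \frac{1}{96}\right) \left(-41\right) - \frac{378544255}{6} = \frac{41}{96} - \frac{378544255}{6} = - \frac{6056708039}{96}$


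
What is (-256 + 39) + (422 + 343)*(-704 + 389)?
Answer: -241192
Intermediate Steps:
(-256 + 39) + (422 + 343)*(-704 + 389) = -217 + 765*(-315) = -217 - 240975 = -241192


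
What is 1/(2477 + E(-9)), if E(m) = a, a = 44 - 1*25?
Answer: 1/2496 ≈ 0.00040064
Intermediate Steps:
a = 19 (a = 44 - 25 = 19)
E(m) = 19
1/(2477 + E(-9)) = 1/(2477 + 19) = 1/2496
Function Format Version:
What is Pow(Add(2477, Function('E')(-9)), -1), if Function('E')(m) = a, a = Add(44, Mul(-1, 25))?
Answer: Rational(1, 2496) ≈ 0.00040064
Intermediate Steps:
a = 19 (a = Add(44, -25) = 19)
Function('E')(m) = 19
Pow(Add(2477, Function('E')(-9)), -1) = Pow(Add(2477, 19), -1) = Pow(2496, -1) = Rational(1, 2496)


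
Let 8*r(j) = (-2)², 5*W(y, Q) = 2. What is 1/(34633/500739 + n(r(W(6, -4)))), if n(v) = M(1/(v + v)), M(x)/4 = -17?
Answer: -500739/34015619 ≈ -0.014721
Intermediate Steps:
W(y, Q) = ⅖ (W(y, Q) = (⅕)*2 = ⅖)
r(j) = ½ (r(j) = (⅛)*(-2)² = (⅛)*4 = ½)
M(x) = -68 (M(x) = 4*(-17) = -68)
n(v) = -68
1/(34633/500739 + n(r(W(6, -4)))) = 1/(34633/500739 - 68) = 1/(-34015619/500739) = -500739/34015619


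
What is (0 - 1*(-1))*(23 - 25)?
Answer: -2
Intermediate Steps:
(0 - 1*(-1))*(23 - 25) = (0 + 1)*(-2) = 1*(-2) = -2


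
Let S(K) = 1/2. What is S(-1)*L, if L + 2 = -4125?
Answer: -4127/2 ≈ -2063.5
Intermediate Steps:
S(K) = 1/2 (S(K) = 1*(1/2) = 1/2)
L = -4127 (L = -2 - 4125 = -4127)
S(-1)*L = (1/2)*(-4127) = -4127/2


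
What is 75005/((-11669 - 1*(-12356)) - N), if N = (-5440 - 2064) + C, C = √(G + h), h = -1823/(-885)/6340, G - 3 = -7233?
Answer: 3447145936909500/376489768448077 + 750050*I*√2276162871676293/376489768448077 ≈ 9.156 + 0.095047*I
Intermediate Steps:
G = -7230 (G = 3 - 7233 = -7230)
h = 1823/5610900 (h = -1823*(-1/885)*(1/6340) = (1823/885)*(1/6340) = 1823/5610900 ≈ 0.00032490)
C = I*√2276162871676293/561090 (C = √(-7230 + 1823/5610900) = √(-40566805177/5610900) = I*√2276162871676293/561090 ≈ 85.029*I)
N = -7504 + I*√2276162871676293/561090 (N = (-5440 - 2064) + I*√2276162871676293/561090 = -7504 + I*√2276162871676293/561090 ≈ -7504.0 + 85.029*I)
75005/((-11669 - 1*(-12356)) - N) = 75005/((-11669 - 1*(-12356)) - (-7504 + I*√2276162871676293/561090)) = 75005/((-11669 + 12356) + (7504 - I*√2276162871676293/561090)) = 75005/(687 + (7504 - I*√2276162871676293/561090)) = 75005/(8191 - I*√2276162871676293/561090)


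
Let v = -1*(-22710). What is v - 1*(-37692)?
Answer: 60402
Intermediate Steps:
v = 22710
v - 1*(-37692) = 22710 - 1*(-37692) = 22710 + 37692 = 60402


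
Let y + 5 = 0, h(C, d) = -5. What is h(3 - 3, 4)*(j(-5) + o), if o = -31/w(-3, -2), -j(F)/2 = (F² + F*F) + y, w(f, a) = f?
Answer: 1195/3 ≈ 398.33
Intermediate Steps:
y = -5 (y = -5 + 0 = -5)
j(F) = 10 - 4*F² (j(F) = -2*((F² + F*F) - 5) = -2*((F² + F²) - 5) = -2*(2*F² - 5) = -2*(-5 + 2*F²) = 10 - 4*F²)
o = 31/3 (o = -31/(-3) = -31*(-⅓) = 31/3 ≈ 10.333)
h(3 - 3, 4)*(j(-5) + o) = -5*((10 - 4*(-5)²) + 31/3) = -5*((10 - 4*25) + 31/3) = -5*((10 - 100) + 31/3) = -5*(-90 + 31/3) = -5*(-239/3) = 1195/3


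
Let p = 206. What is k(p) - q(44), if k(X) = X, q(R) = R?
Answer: 162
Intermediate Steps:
k(p) - q(44) = 206 - 1*44 = 206 - 44 = 162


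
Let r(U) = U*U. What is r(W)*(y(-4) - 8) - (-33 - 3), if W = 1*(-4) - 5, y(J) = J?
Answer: -936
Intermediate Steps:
W = -9 (W = -4 - 5 = -9)
r(U) = U**2
r(W)*(y(-4) - 8) - (-33 - 3) = (-9)**2*(-4 - 8) - (-33 - 3) = 81*(-12) - (-36) = -972 - 1*(-36) = -972 + 36 = -936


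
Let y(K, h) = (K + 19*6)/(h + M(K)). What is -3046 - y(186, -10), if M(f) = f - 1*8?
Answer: -42669/14 ≈ -3047.8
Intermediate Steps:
M(f) = -8 + f (M(f) = f - 8 = -8 + f)
y(K, h) = (114 + K)/(-8 + K + h) (y(K, h) = (K + 19*6)/(h + (-8 + K)) = (K + 114)/(-8 + K + h) = (114 + K)/(-8 + K + h))
-3046 - y(186, -10) = -3046 - (114 + 186)/(-8 + 186 - 10) = -3046 - 300/168 = -3046 - 1*25/14 = -3046 - 25/14 = -42669/14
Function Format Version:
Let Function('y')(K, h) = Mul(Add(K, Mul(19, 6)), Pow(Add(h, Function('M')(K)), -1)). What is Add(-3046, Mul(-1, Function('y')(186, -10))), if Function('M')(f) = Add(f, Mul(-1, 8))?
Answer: Rational(-42669, 14) ≈ -3047.8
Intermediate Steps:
Function('M')(f) = Add(-8, f) (Function('M')(f) = Add(f, -8) = Add(-8, f))
Function('y')(K, h) = Mul(Pow(Add(-8, K, h), -1), Add(114, K)) (Function('y')(K, h) = Mul(Add(K, Mul(19, 6)), Pow(Add(h, Add(-8, K)), -1)) = Mul(Add(K, 114), Pow(Add(-8, K, h), -1)) = Mul(Add(114, K), Pow(Add(-8, K, h), -1)) = Mul(Pow(Add(-8, K, h), -1), Add(114, K)))
Add(-3046, Mul(-1, Function('y')(186, -10))) = Add(-3046, Mul(-1, Mul(Pow(Add(-8, 186, -10), -1), Add(114, 186)))) = Add(-3046, Mul(-1, Mul(Pow(168, -1), 300))) = Add(-3046, Mul(-1, Mul(Rational(1, 168), 300))) = Add(-3046, Mul(-1, Rational(25, 14))) = Add(-3046, Rational(-25, 14)) = Rational(-42669, 14)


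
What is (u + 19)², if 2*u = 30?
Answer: 1156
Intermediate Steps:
u = 15 (u = (½)*30 = 15)
(u + 19)² = (15 + 19)² = 34² = 1156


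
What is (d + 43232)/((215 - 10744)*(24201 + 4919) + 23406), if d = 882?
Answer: -22057/153290537 ≈ -0.00014389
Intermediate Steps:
(d + 43232)/((215 - 10744)*(24201 + 4919) + 23406) = (882 + 43232)/((215 - 10744)*(24201 + 4919) + 23406) = 44114/(-10529*29120 + 23406) = 44114/(-306604480 + 23406) = 44114/(-306581074) = 44114*(-1/306581074) = -22057/153290537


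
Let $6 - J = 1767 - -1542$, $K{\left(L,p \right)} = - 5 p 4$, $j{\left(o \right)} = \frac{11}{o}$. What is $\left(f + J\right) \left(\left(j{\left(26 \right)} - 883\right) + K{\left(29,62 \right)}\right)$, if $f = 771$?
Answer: $\frac{69866742}{13} \approx 5.3744 \cdot 10^{6}$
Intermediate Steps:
$K{\left(L,p \right)} = - 20 p$
$J = -3303$ ($J = 6 - \left(1767 - -1542\right) = 6 - \left(1767 + 1542\right) = 6 - 3309 = -3303$)
$\left(f + J\right) \left(\left(j{\left(26 \right)} - 883\right) + K{\left(29,62 \right)}\right) = \left(771 - 3303\right) \left(\left(\frac{11}{26} - 883\right) - 1240\right) = - 2532 \left(\left(11 \cdot \frac{1}{26} - 883\right) - 1240\right) = - 2532 \left(\left(\frac{11}{26} - 883\right) - 1240\right) = - 2532 \left(- \frac{22947}{26} - 1240\right) = \left(-2532\right) \left(- \frac{55187}{26}\right) = \frac{69866742}{13}$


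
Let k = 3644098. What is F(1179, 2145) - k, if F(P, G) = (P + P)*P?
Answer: -864016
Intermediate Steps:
F(P, G) = 2*P**2 (F(P, G) = (2*P)*P = 2*P**2)
F(1179, 2145) - k = 2*1179**2 - 1*3644098 = 2*1390041 - 3644098 = 2780082 - 3644098 = -864016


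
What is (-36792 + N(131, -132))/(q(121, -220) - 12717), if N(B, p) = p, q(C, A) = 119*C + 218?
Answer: -9231/475 ≈ -19.434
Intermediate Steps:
q(C, A) = 218 + 119*C
(-36792 + N(131, -132))/(q(121, -220) - 12717) = (-36792 - 132)/((218 + 119*121) - 12717) = -36924/((218 + 14399) - 12717) = -36924/(14617 - 12717) = -36924/1900 = -36924*1/1900 = -9231/475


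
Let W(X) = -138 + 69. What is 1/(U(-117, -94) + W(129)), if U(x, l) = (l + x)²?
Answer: 1/44452 ≈ 2.2496e-5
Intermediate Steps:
W(X) = -69
1/(U(-117, -94) + W(129)) = 1/((-94 - 117)² - 69) = 1/((-211)² - 69) = 1/(44521 - 69) = 1/44452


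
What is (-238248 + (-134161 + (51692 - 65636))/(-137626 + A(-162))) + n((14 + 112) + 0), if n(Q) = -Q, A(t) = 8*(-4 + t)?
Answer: -33122872691/138954 ≈ -2.3837e+5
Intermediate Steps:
A(t) = -32 + 8*t
(-238248 + (-134161 + (51692 - 65636))/(-137626 + A(-162))) + n((14 + 112) + 0) = (-238248 + (-134161 + (51692 - 65636))/(-137626 + (-32 + 8*(-162)))) - ((14 + 112) + 0) = (-238248 + (-134161 - 13944)/(-137626 + (-32 - 1296))) - (126 + 0) = (-238248 - 148105/(-137626 - 1328)) - 1*126 = (-238248 - 148105/(-138954)) - 126 = (-238248 - 148105*(-1/138954)) - 126 = (-238248 + 148105/138954) - 126 = -33105364487/138954 - 126 = -33122872691/138954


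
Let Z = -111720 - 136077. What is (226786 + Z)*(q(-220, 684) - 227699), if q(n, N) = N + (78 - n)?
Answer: 4763550887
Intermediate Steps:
q(n, N) = 78 + N - n
Z = -247797
(226786 + Z)*(q(-220, 684) - 227699) = (226786 - 247797)*((78 + 684 - 1*(-220)) - 227699) = -21011*((78 + 684 + 220) - 227699) = -21011*(982 - 227699) = -21011*(-226717) = 4763550887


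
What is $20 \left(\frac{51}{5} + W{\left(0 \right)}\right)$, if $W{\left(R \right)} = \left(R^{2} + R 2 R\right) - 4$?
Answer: $124$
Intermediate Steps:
$W{\left(R \right)} = -4 + 3 R^{2}$ ($W{\left(R \right)} = \left(R^{2} + 2 R R\right) - 4 = \left(R^{2} + 2 R^{2}\right) - 4 = 3 R^{2} - 4 = -4 + 3 R^{2}$)
$20 \left(\frac{51}{5} + W{\left(0 \right)}\right) = 20 \left(\frac{51}{5} - \left(4 - 3 \cdot 0^{2}\right)\right) = 20 \left(51 \cdot \frac{1}{5} + \left(-4 + 3 \cdot 0\right)\right) = 20 \left(\frac{51}{5} + \left(-4 + 0\right)\right) = 20 \left(\frac{51}{5} - 4\right) = 20 \cdot \frac{31}{5} = 124$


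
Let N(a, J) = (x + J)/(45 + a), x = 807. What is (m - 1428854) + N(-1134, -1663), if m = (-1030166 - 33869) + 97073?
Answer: -2609042768/1089 ≈ -2.3958e+6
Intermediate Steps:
N(a, J) = (807 + J)/(45 + a)
m = -966962 (m = -1064035 + 97073 = -966962)
(m - 1428854) + N(-1134, -1663) = (-966962 - 1428854) + (807 - 1663)/(45 - 1134) = -2395816 - 856/(-1089) = -2395816 - 1/1089*(-856) = -2395816 + 856/1089 = -2609042768/1089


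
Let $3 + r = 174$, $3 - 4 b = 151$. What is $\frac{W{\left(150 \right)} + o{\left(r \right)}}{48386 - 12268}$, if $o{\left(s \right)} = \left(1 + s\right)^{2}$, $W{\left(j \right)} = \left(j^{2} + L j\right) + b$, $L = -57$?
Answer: $\frac{43497}{36118} \approx 1.2043$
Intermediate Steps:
$b = -37$ ($b = \frac{3}{4} - \frac{151}{4} = -37$)
$r = 171$ ($r = -3 + 174 = 171$)
$W{\left(j \right)} = -37 + j^{2} - 57 j$ ($W{\left(j \right)} = \left(j^{2} - 57 j\right) - 37 = -37 + j^{2} - 57 j$)
$\frac{W{\left(150 \right)} + o{\left(r \right)}}{48386 - 12268} = \frac{\left(-37 + 150^{2} - 8550\right) + \left(1 + 171\right)^{2}}{48386 - 12268} = \frac{\left(-37 + 22500 - 8550\right) + 172^{2}}{36118} = \left(13913 + 29584\right) \frac{1}{36118} = 43497 \cdot \frac{1}{36118} = \frac{43497}{36118}$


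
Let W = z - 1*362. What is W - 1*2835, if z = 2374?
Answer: -823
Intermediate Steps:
W = 2012 (W = 2374 - 1*362 = 2374 - 362 = 2012)
W - 1*2835 = 2012 - 1*2835 = 2012 - 2835 = -823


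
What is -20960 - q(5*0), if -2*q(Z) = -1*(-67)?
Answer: -41853/2 ≈ -20927.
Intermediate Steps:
q(Z) = -67/2 (q(Z) = -(-1)*(-67)/2 = -½*67 = -67/2)
-20960 - q(5*0) = -20960 - 1*(-67/2) = -20960 + 67/2 = -41853/2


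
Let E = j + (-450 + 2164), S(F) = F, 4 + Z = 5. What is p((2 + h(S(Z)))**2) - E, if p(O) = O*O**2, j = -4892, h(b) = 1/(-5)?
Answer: 50187691/15625 ≈ 3212.0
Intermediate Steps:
Z = 1 (Z = -4 + 5 = 1)
h(b) = -1/5
p(O) = O**3
E = -3178 (E = -4892 + (-450 + 2164) = -4892 + 1714 = -3178)
p((2 + h(S(Z)))**2) - E = ((2 - 1/5)**2)**3 - 1*(-3178) = ((9/5)**2)**3 + 3178 = (81/25)**3 + 3178 = 531441/15625 + 3178 = 50187691/15625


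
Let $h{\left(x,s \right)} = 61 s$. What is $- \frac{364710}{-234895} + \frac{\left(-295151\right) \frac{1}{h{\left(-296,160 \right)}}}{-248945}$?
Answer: $\frac{177241276713229}{114145026632800} \approx 1.5528$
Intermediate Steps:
$- \frac{364710}{-234895} + \frac{\left(-295151\right) \frac{1}{h{\left(-296,160 \right)}}}{-248945} = - \frac{364710}{-234895} + \frac{\left(-295151\right) \frac{1}{61 \cdot 160}}{-248945} = \left(-364710\right) \left(- \frac{1}{234895}\right) + - \frac{295151}{9760} \left(- \frac{1}{248945}\right) = \frac{72942}{46979} + \left(-295151\right) \frac{1}{9760} \left(- \frac{1}{248945}\right) = \frac{72942}{46979} - - \frac{295151}{2429703200} = \frac{72942}{46979} + \frac{295151}{2429703200} = \frac{177241276713229}{114145026632800}$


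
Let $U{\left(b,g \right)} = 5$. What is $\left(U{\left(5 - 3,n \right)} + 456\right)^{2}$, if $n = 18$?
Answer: $212521$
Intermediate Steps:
$\left(U{\left(5 - 3,n \right)} + 456\right)^{2} = \left(5 + 456\right)^{2} = 461^{2} = 212521$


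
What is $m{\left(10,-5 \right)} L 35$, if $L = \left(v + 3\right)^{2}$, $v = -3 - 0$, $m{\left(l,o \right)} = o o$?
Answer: $0$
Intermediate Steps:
$m{\left(l,o \right)} = o^{2}$
$v = -3$ ($v = -3 + 0 = -3$)
$L = 0$ ($L = \left(-3 + 3\right)^{2} = 0^{2} = 0$)
$m{\left(10,-5 \right)} L 35 = \left(-5\right)^{2} \cdot 0 \cdot 35 = 25 \cdot 0 \cdot 35 = 0 \cdot 35 = 0$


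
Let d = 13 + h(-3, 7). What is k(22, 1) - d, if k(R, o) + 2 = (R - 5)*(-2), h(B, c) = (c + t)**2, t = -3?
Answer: -65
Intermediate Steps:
h(B, c) = (-3 + c)**2 (h(B, c) = (c - 3)**2 = (-3 + c)**2)
k(R, o) = 8 - 2*R (k(R, o) = -2 + (R - 5)*(-2) = -2 + (-5 + R)*(-2) = -2 + (10 - 2*R) = 8 - 2*R)
d = 29 (d = 13 + (-3 + 7)**2 = 13 + 4**2 = 13 + 16 = 29)
k(22, 1) - d = (8 - 2*22) - 1*29 = (8 - 44) - 29 = -36 - 29 = -65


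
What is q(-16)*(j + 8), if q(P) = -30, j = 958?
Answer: -28980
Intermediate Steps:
q(-16)*(j + 8) = -30*(958 + 8) = -30*966 = -28980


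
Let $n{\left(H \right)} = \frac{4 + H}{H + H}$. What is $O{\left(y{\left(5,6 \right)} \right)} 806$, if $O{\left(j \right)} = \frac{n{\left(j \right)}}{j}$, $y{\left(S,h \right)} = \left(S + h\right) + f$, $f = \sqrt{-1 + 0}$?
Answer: $\frac{367133}{7442} - \frac{42315 i}{7442} \approx 49.333 - 5.686 i$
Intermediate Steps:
$n{\left(H \right)} = \frac{4 + H}{2 H}$
$f = i$ ($f = \sqrt{-1} = i \approx 1.0 i$)
$y{\left(S,h \right)} = i + S + h$ ($y{\left(S,h \right)} = \left(S + h\right) + i = i + S + h$)
$O{\left(j \right)} = \frac{4 + j}{2 j^{2}}$ ($O{\left(j \right)} = \frac{\frac{1}{2} \frac{1}{j} \left(4 + j\right)}{j} = \frac{4 + j}{2 j^{2}}$)
$O{\left(y{\left(5,6 \right)} \right)} 806 = \frac{4 + \left(i + 5 + 6\right)}{2 \left(i + 5 + 6\right)^{2}} \cdot 806 = \frac{4 + \left(11 + i\right)}{2 \left(11 + i\right)^{2}} \cdot 806 = \frac{15 + i}{2 \left(11 + i\right)^{2}} \cdot 806 = \frac{403 \left(15 + i\right)}{\left(11 + i\right)^{2}}$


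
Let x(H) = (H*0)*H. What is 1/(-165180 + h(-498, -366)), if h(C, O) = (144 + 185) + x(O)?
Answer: -1/164851 ≈ -6.0661e-6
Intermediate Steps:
x(H) = 0 (x(H) = 0*H = 0)
h(C, O) = 329 (h(C, O) = (144 + 185) + 0 = 329 + 0 = 329)
1/(-165180 + h(-498, -366)) = 1/(-165180 + 329) = 1/(-164851) = -1/164851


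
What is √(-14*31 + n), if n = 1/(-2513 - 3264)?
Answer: I*√14484204163/5777 ≈ 20.833*I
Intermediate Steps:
n = -1/5777 (n = 1/(-5777) = -1/5777 ≈ -0.00017310)
√(-14*31 + n) = √(-14*31 - 1/5777) = √(-434 - 1/5777) = √(-2507219/5777) = I*√14484204163/5777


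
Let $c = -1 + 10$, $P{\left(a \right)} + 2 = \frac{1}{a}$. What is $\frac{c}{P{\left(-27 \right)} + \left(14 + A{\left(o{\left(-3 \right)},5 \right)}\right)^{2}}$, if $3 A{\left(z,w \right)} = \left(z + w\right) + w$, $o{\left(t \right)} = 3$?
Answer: $\frac{243}{9020} \approx 0.02694$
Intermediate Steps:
$P{\left(a \right)} = -2 + \frac{1}{a}$
$A{\left(z,w \right)} = \frac{z}{3} + \frac{2 w}{3}$ ($A{\left(z,w \right)} = \frac{\left(z + w\right) + w}{3} = \frac{\left(w + z\right) + w}{3} = \frac{z + 2 w}{3} = \frac{z}{3} + \frac{2 w}{3}$)
$c = 9$
$\frac{c}{P{\left(-27 \right)} + \left(14 + A{\left(o{\left(-3 \right)},5 \right)}\right)^{2}} = \frac{9}{\left(-2 + \frac{1}{-27}\right) + \left(14 + \left(\frac{1}{3} \cdot 3 + \frac{2}{3} \cdot 5\right)\right)^{2}} = \frac{9}{\left(-2 - \frac{1}{27}\right) + \left(14 + \left(1 + \frac{10}{3}\right)\right)^{2}} = \frac{9}{- \frac{55}{27} + \left(14 + \frac{13}{3}\right)^{2}} = \frac{9}{- \frac{55}{27} + \left(\frac{55}{3}\right)^{2}} = \frac{9}{- \frac{55}{27} + \frac{3025}{9}} = \frac{9}{\frac{9020}{27}} = 9 \cdot \frac{27}{9020} = \frac{243}{9020}$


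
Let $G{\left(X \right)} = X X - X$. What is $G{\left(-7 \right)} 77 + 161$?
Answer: $4473$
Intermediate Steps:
$G{\left(X \right)} = X^{2} - X$
$G{\left(-7 \right)} 77 + 161 = - 7 \left(-1 - 7\right) 77 + 161 = \left(-7\right) \left(-8\right) 77 + 161 = 56 \cdot 77 + 161 = 4312 + 161 = 4473$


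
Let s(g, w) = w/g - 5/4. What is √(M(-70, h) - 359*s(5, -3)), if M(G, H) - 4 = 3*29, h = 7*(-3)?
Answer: √75515/10 ≈ 27.480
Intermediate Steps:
s(g, w) = -5/4 + w/g (s(g, w) = w/g - 5*¼ = w/g - 5/4 = -5/4 + w/g)
h = -21
M(G, H) = 91 (M(G, H) = 4 + 3*29 = 4 + 87 = 91)
√(M(-70, h) - 359*s(5, -3)) = √(91 - 359*(-5/4 - 3/5)) = √(91 - 359*(-5/4 - 3*⅕)) = √(91 - 359*(-5/4 - ⅗)) = √(91 - 359*(-37/20)) = √(91 + 13283/20) = √(15103/20) = √75515/10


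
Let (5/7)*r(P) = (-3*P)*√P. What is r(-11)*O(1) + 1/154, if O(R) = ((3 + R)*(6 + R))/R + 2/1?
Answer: 1/154 + 1386*I*√11 ≈ 0.0064935 + 4596.8*I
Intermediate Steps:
r(P) = -21*P^(3/2)/5 (r(P) = 7*((-3*P)*√P)/5 = 7*(-3*P^(3/2))/5 = -21*P^(3/2)/5)
O(R) = 2 + (3 + R)*(6 + R)/R (O(R) = (3 + R)*(6 + R)/R + 2*1 = (3 + R)*(6 + R)/R + 2 = 2 + (3 + R)*(6 + R)/R)
r(-11)*O(1) + 1/154 = (-(-231)*I*√11/5)*(11 + 1 + 18/1) + 1/154 = (-(-231)*I*√11/5)*(11 + 1 + 18*1) + 1/154 = (231*I*√11/5)*(11 + 1 + 18) + 1/154 = (231*I*√11/5)*30 + 1/154 = 1386*I*√11 + 1/154 = 1/154 + 1386*I*√11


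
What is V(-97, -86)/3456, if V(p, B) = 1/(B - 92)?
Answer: -1/615168 ≈ -1.6256e-6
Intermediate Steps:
V(p, B) = 1/(-92 + B)
V(-97, -86)/3456 = 1/(-92 - 86*3456) = (1/3456)/(-178) = -1/178*1/3456 = -1/615168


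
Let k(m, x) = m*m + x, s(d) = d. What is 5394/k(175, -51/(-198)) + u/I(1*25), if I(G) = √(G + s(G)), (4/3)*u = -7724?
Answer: 356004/2021267 - 5793*√2/10 ≈ -819.08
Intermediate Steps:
u = -5793 (u = (¾)*(-7724) = -5793)
I(G) = √2*√G (I(G) = √(G + G) = √(2*G) = √2*√G)
k(m, x) = x + m² (k(m, x) = m² + x = x + m²)
5394/k(175, -51/(-198)) + u/I(1*25) = 5394/(-51/(-198) + 175²) - 5793*√2/10 = 5394/(-51*(-1/198) + 30625) - 5793*√2/10 = 5394/(17/66 + 30625) - 5793*√2/10 = 5394/(2021267/66) - 5793*√2/10 = 5394*(66/2021267) - 5793*√2/10 = 356004/2021267 - 5793*√2/10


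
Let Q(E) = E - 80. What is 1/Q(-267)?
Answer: -1/347 ≈ -0.0028818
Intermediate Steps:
Q(E) = -80 + E
1/Q(-267) = 1/(-80 - 267) = 1/(-347) = -1/347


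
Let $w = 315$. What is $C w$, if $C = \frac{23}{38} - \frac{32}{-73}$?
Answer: $\frac{911925}{2774} \approx 328.74$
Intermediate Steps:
$C = \frac{2895}{2774}$ ($C = 23 \cdot \frac{1}{38} - - \frac{32}{73} = \frac{23}{38} + \frac{32}{73} = \frac{2895}{2774} \approx 1.0436$)
$C w = \frac{2895}{2774} \cdot 315 = \frac{911925}{2774}$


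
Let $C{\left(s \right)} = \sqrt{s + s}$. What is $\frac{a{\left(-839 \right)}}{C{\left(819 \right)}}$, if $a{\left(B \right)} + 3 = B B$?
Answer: $\frac{351959 \sqrt{182}}{273} \approx 17393.0$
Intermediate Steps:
$a{\left(B \right)} = -3 + B^{2}$ ($a{\left(B \right)} = -3 + B B = -3 + B^{2}$)
$C{\left(s \right)} = \sqrt{2} \sqrt{s}$ ($C{\left(s \right)} = \sqrt{2 s} = \sqrt{2} \sqrt{s}$)
$\frac{a{\left(-839 \right)}}{C{\left(819 \right)}} = \frac{-3 + \left(-839\right)^{2}}{\sqrt{2} \sqrt{819}} = \frac{-3 + 703921}{\sqrt{2} \cdot 3 \sqrt{91}} = \frac{703918}{3 \sqrt{182}} = 703918 \frac{\sqrt{182}}{546} = \frac{351959 \sqrt{182}}{273}$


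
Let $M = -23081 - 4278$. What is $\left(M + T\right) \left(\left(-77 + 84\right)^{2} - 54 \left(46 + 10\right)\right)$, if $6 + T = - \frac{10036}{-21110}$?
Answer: $\frac{171855371415}{2111} \approx 8.1409 \cdot 10^{7}$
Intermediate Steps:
$M = -27359$
$T = - \frac{58312}{10555}$ ($T = -6 - \frac{10036}{-21110} = -6 - - \frac{5018}{10555} = -6 + \frac{5018}{10555} = - \frac{58312}{10555} \approx -5.5246$)
$\left(M + T\right) \left(\left(-77 + 84\right)^{2} - 54 \left(46 + 10\right)\right) = \left(-27359 - \frac{58312}{10555}\right) \left(\left(-77 + 84\right)^{2} - 54 \left(46 + 10\right)\right) = - \frac{288832557 \left(7^{2} - 3024\right)}{10555} = - \frac{288832557 \left(49 - 3024\right)}{10555} = \left(- \frac{288832557}{10555}\right) \left(-2975\right) = \frac{171855371415}{2111}$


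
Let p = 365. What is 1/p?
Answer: 1/365 ≈ 0.0027397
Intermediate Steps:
1/p = 1/365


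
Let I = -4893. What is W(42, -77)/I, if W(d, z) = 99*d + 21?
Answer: -199/233 ≈ -0.85408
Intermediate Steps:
W(d, z) = 21 + 99*d
W(42, -77)/I = (21 + 99*42)/(-4893) = (21 + 4158)*(-1/4893) = 4179*(-1/4893) = -199/233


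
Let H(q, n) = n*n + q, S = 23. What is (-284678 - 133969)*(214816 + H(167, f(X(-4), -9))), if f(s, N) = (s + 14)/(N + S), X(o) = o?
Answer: -4410107878224/49 ≈ -9.0002e+10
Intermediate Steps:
f(s, N) = (14 + s)/(23 + N) (f(s, N) = (s + 14)/(N + 23) = (14 + s)/(23 + N))
H(q, n) = q + n² (H(q, n) = n² + q = q + n²)
(-284678 - 133969)*(214816 + H(167, f(X(-4), -9))) = (-284678 - 133969)*(214816 + (167 + ((14 - 4)/(23 - 9))²)) = -418647*(214816 + (167 + (10/14)²)) = -418647*(214816 + (167 + ((1/14)*10)²)) = -418647*(214816 + (167 + (5/7)²)) = -418647*(214816 + (167 + 25/49)) = -418647*(214816 + 8208/49) = -418647*10534192/49 = -4410107878224/49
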